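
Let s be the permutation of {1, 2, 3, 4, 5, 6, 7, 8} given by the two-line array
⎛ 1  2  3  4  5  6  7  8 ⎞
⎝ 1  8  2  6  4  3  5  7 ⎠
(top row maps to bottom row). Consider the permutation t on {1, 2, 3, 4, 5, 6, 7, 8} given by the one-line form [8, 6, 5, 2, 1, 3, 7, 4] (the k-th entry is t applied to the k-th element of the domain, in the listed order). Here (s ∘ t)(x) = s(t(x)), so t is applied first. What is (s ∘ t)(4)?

t(4) = 2, then s(2) = 8; composing gives (s ∘ t)(4) = 8.

8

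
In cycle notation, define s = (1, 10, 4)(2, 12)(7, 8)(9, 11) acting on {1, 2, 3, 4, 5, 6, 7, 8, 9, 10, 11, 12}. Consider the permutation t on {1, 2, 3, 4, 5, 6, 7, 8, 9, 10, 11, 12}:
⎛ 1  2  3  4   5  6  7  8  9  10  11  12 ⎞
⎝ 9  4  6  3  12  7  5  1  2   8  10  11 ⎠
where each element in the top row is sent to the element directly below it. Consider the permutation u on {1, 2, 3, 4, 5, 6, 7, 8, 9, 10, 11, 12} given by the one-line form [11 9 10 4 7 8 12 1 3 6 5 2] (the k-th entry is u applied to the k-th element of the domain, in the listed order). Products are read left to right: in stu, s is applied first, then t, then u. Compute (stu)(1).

1

Apply the permutations in order: s(1) = 10, then t(10) = 8, then u(8) = 1. So (stu)(1) = 1.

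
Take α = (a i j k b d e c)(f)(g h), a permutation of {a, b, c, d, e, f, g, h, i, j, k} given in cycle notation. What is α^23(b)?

b lies in the 8-cycle (a i j k b d e c).
On an 8-cycle, α^8 is the identity, so α^23 = α^7 there (23 ≡ 7 mod 8).
Advancing 7 steps from b: b → d → e → c → a → i → j → k.

k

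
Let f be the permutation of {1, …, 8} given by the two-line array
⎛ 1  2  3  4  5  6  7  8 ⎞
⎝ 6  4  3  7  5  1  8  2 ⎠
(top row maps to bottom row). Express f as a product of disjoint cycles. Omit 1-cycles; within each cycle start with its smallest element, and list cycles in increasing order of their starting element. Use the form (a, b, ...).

(1, 6)(2, 4, 7, 8)

Iterating f from 1 gives 1 → 6 → 1; that is the 2-cycle (1, 6).
Continuing from each remaining unvisited element yields (1, 6)(2, 4, 7, 8).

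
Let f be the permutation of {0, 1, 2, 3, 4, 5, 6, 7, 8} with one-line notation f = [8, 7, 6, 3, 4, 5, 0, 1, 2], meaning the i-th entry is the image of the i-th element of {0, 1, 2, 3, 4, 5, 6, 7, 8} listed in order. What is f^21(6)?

Tracing 6 → 0 → … returns to 6 after 4 steps, so 6 lies in a 4-cycle (0, 8, 2, 6).
On a 4-cycle, f^4 is the identity, so f^21 = f^1 there (21 ≡ 1 mod 4).
Stepping 1 place around the cycle: 6 → 0.

0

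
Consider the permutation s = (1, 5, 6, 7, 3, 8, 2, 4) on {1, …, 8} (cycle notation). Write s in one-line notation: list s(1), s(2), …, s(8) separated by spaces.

5 4 8 1 6 7 3 2

Image by image: 1↦5, 2↦4, 3↦8, 4↦1, 5↦6, 6↦7, 7↦3, 8↦2.
So the one-line form is 5 4 8 1 6 7 3 2.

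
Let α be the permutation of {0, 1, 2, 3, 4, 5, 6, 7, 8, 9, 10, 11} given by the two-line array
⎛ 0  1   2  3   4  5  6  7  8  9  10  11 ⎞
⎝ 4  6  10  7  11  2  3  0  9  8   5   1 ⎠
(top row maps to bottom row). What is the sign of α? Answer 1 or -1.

In disjoint-cycle form the cycle lengths are 7, 3, 2.
A cycle is odd iff its length is even; α has 1 even-length cycle, so sgn(α) = (−1)^1 and α is odd.

-1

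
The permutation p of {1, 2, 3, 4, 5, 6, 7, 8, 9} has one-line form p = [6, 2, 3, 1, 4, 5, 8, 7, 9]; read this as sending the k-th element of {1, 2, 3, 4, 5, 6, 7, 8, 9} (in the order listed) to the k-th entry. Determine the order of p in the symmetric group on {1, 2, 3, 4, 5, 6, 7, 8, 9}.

Writing p as disjoint cycles, the cycle lengths are 4, 2, 1, 1, 1.
Since disjoint cycles commute, ord(p) = lcm(4, 2) = 4.

4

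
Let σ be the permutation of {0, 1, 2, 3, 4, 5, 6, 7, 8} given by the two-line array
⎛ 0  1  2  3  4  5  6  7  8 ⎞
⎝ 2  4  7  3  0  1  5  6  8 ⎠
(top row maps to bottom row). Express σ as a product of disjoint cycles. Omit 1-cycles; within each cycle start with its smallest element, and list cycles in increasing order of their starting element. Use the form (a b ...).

(0 2 7 6 5 1 4)

From 0: 0 → 2 → 7 → 6 → 5 → 1 → 4 → 0, closing the cycle (0 2 7 6 5 1 4).
Repeating from the next unused element and collecting all non-trivial cycles gives (0 2 7 6 5 1 4).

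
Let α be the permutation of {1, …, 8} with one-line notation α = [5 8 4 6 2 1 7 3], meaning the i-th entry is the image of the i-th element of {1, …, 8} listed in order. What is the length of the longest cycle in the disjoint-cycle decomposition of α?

7

Decomposing into disjoint cycles gives (1, 5, 2, 8, 3, 4, 6); the longest has length 7.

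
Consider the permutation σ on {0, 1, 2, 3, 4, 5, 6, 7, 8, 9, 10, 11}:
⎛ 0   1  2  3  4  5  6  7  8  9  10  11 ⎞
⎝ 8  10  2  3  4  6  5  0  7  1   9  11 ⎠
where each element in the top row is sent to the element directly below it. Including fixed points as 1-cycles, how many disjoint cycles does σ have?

7

The cycle decomposition is (0, 8, 7)(1, 10, 9)(2)(3)(4)(5, 6)(11), which has 7 cycles (counting 1-cycles).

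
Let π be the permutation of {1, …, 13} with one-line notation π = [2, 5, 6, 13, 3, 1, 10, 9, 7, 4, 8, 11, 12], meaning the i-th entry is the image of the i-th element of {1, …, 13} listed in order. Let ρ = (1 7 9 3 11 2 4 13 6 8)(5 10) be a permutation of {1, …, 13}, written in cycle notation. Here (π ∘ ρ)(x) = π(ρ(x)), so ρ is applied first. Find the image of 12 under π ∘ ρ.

11

(π ∘ ρ)(12) = π(ρ(12)). ρ(12) = 12, then π(12) = 11. So (π ∘ ρ)(12) = 11.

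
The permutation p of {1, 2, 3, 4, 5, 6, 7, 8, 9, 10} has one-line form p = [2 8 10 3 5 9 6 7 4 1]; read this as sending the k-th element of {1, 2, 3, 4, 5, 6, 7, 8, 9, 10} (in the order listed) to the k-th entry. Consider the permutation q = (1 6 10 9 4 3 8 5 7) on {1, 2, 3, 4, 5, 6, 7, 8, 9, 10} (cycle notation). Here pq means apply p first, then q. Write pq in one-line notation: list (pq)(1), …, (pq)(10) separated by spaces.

2 5 9 8 7 4 10 1 3 6

(pq)(x) = q(p(x)). Computing each image: q(p(1)) = q(2) = 2, q(p(2)) = q(8) = 5, q(p(3)) = q(10) = 9, q(p(4)) = q(3) = 8, q(p(5)) = q(5) = 7, q(p(6)) = q(9) = 4, q(p(7)) = q(6) = 10, q(p(8)) = q(7) = 1, q(p(9)) = q(4) = 3, q(p(10)) = q(1) = 6.
Hence pq = [2 5 9 8 7 4 10 1 3 6].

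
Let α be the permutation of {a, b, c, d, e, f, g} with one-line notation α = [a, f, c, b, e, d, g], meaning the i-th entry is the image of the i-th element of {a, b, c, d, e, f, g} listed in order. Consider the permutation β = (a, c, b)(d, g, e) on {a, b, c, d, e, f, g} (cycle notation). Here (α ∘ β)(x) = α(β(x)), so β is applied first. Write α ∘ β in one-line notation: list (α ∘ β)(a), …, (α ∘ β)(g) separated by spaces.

(α ∘ β)(x) = α(β(x)). Computing each image: α(β(a)) = α(c) = c, α(β(b)) = α(a) = a, α(β(c)) = α(b) = f, α(β(d)) = α(g) = g, α(β(e)) = α(d) = b, α(β(f)) = α(f) = d, α(β(g)) = α(e) = e.
Hence α ∘ β = [c a f g b d e].

c a f g b d e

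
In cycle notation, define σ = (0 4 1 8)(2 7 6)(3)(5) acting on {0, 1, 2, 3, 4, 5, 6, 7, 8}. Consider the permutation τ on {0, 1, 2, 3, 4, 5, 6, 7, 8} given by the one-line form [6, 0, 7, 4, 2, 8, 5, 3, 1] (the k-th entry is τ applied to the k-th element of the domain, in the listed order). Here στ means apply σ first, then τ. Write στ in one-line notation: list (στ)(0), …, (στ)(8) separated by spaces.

2 1 3 4 0 8 7 5 6

For each element, apply σ then τ: 0 → 4 → 2; 1 → 8 → 1; 2 → 7 → 3; 3 → 3 → 4; 4 → 1 → 0; 5 → 5 → 8; 6 → 2 → 7; 7 → 6 → 5; 8 → 0 → 6.
So στ in one-line form is 2 1 3 4 0 8 7 5 6.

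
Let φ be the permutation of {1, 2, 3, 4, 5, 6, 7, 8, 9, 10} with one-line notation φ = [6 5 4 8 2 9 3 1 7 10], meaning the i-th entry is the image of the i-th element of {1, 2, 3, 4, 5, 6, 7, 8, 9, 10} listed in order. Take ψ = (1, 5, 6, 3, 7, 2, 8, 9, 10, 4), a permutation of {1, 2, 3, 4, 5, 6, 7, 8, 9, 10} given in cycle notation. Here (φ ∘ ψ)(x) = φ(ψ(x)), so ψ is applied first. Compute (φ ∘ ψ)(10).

(φ ∘ ψ)(10) = φ(ψ(10)). ψ(10) = 4, then φ(4) = 8. So (φ ∘ ψ)(10) = 8.

8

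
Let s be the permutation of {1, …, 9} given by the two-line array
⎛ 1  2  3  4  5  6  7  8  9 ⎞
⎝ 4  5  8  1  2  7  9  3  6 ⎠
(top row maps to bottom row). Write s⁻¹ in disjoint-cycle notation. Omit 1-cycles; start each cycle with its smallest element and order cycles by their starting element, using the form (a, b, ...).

(1, 4)(2, 5)(3, 8)(6, 9, 7)

The cycle decomposition of s is (1, 4)(2, 5)(3, 8)(6, 7, 9).
Reversing each cycle (and rotating so the smallest element leads) gives s⁻¹ = (1, 4)(2, 5)(3, 8)(6, 9, 7).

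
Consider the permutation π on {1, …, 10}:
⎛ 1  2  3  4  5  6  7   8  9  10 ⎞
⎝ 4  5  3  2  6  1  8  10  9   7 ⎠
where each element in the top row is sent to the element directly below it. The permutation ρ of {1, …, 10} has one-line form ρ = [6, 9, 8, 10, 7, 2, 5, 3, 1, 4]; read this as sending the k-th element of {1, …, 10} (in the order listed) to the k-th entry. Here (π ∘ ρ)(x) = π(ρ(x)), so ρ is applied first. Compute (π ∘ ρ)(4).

First apply ρ: ρ(4) = 10, then π(10) = 7. Thus (π ∘ ρ)(4) = 7.

7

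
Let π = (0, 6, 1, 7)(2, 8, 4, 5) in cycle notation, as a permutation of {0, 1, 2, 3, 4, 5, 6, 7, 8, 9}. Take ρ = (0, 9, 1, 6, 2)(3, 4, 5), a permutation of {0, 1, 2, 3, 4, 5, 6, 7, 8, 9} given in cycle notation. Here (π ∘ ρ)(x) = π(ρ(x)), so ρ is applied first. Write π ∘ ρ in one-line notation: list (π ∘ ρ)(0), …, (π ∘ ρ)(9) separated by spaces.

9 1 6 5 2 3 8 0 4 7

For each element, apply ρ then π: 0 → 9 → 9; 1 → 6 → 1; 2 → 0 → 6; 3 → 4 → 5; 4 → 5 → 2; 5 → 3 → 3; 6 → 2 → 8; 7 → 7 → 0; 8 → 8 → 4; 9 → 1 → 7.
Collecting the images, π ∘ ρ = [9 1 6 5 2 3 8 0 4 7].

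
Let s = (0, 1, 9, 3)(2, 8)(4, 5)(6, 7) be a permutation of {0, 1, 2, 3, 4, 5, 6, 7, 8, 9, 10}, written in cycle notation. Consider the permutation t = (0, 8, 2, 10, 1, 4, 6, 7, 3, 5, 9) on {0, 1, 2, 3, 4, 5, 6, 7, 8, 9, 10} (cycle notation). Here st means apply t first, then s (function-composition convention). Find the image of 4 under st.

(st)(4) = s(t(4)). t(4) = 6, then s(6) = 7. So (st)(4) = 7.

7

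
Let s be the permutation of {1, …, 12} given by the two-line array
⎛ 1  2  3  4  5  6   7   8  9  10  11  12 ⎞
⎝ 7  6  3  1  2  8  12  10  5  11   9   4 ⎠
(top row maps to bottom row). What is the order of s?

The disjoint-cycle form of s has cycle lengths 7, 4, 1.
Since disjoint cycles commute, ord(s) = lcm(7, 4) = 28.

28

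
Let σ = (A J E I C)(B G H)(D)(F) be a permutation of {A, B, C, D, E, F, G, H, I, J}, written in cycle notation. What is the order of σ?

15

The cycle type of σ is (5, 3, 1, 1).
The order of σ is the least common multiple of its cycle lengths: lcm(5, 3) = 15.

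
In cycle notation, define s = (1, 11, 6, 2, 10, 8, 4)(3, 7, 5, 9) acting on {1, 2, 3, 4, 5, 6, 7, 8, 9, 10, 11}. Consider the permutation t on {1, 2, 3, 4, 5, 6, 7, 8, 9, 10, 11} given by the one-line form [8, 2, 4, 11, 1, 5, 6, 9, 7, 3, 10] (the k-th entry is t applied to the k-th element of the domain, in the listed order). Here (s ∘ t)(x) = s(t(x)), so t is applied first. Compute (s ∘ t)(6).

9

t(6) = 5, then s(5) = 9; composing gives (s ∘ t)(6) = 9.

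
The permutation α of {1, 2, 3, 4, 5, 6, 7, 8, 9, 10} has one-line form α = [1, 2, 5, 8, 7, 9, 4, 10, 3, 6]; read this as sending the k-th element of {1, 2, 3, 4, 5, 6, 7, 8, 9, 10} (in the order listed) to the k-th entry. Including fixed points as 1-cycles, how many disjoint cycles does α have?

3

The cycle decomposition is (1)(2)(3 5 7 4 8 10 6 9), which has 3 cycles (counting 1-cycles).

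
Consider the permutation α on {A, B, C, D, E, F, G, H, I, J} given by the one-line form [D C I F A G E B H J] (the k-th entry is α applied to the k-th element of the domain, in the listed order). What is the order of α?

20

Writing α as disjoint cycles, the cycle lengths are 5, 4, 1.
The order of α is the least common multiple of its cycle lengths: lcm(5, 4) = 20.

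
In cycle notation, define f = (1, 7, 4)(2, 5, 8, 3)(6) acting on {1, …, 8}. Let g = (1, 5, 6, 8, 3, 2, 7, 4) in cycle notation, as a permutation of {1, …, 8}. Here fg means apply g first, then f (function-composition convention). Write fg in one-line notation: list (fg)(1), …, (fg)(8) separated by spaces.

Chase each element through g then f: 1 → 5 → 8; 2 → 7 → 4; 3 → 2 → 5; 4 → 1 → 7; 5 → 6 → 6; 6 → 8 → 3; 7 → 4 → 1; 8 → 3 → 2.
So fg in one-line form is 8 4 5 7 6 3 1 2.

8 4 5 7 6 3 1 2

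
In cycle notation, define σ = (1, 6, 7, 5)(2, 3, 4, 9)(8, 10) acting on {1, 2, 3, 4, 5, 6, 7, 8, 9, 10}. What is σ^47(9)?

9 lies in the 4-cycle (2, 3, 4, 9).
On a 4-cycle, σ^4 is the identity, so σ^47 = σ^3 there (47 ≡ 3 mod 4).
Stepping 3 places around the cycle: 9 → 2 → 3 → 4.

4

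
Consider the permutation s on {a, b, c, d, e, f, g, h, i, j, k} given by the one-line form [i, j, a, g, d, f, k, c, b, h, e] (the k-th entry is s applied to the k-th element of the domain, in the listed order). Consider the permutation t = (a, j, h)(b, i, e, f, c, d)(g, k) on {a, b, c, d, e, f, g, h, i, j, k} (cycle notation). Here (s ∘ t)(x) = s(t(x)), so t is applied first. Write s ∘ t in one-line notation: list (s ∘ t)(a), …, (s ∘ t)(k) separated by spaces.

h b g j f a e i d c k

For each element, apply t then s: a → j → h; b → i → b; c → d → g; d → b → j; e → f → f; f → c → a; g → k → e; h → a → i; i → e → d; j → h → c; k → g → k.
Collecting the images, s ∘ t = [h b g j f a e i d c k].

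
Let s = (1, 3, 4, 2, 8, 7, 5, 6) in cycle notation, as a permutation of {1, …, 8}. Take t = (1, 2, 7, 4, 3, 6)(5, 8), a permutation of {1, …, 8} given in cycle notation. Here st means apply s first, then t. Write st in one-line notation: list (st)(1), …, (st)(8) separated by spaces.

6 5 3 7 1 2 8 4

For each element, apply s then t: 1 → 3 → 6; 2 → 8 → 5; 3 → 4 → 3; 4 → 2 → 7; 5 → 6 → 1; 6 → 1 → 2; 7 → 5 → 8; 8 → 7 → 4.
Collecting the images, st = [6 5 3 7 1 2 8 4].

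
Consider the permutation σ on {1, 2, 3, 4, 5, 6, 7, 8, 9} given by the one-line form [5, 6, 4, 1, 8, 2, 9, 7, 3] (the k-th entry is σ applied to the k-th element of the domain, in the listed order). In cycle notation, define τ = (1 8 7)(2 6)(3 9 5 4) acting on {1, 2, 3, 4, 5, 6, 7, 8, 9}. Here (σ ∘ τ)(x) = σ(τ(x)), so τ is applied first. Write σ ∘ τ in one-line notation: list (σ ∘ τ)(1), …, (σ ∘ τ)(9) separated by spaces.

(σ ∘ τ)(x) = σ(τ(x)). Computing each image: σ(τ(1)) = σ(8) = 7, σ(τ(2)) = σ(6) = 2, σ(τ(3)) = σ(9) = 3, σ(τ(4)) = σ(3) = 4, σ(τ(5)) = σ(4) = 1, σ(τ(6)) = σ(2) = 6, σ(τ(7)) = σ(1) = 5, σ(τ(8)) = σ(7) = 9, σ(τ(9)) = σ(5) = 8.
Hence σ ∘ τ = [7 2 3 4 1 6 5 9 8].

7 2 3 4 1 6 5 9 8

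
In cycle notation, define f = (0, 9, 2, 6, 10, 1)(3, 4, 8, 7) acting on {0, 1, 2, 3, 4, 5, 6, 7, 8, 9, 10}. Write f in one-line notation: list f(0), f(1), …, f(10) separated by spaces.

Reading each image from the cycles: 0→9, 1→0, 2→6, 3→4, 4→8, 5→5, 6→10, 7→3, 8→7, 9→2, 10→1.
So the one-line form is 9 0 6 4 8 5 10 3 7 2 1.

9 0 6 4 8 5 10 3 7 2 1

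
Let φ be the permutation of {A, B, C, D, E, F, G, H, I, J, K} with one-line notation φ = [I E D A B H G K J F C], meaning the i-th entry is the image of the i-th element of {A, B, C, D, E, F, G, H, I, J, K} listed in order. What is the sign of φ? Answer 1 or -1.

1

In disjoint-cycle form the cycle lengths are 8, 2, 1.
A cycle of length ℓ contributes ℓ−1 transpositions, so φ is a product of 7 + 1 = 8 transpositions — even.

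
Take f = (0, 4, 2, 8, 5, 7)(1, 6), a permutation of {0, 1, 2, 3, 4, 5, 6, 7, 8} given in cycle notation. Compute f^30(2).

2

2 lies in the 6-cycle (0, 4, 2, 8, 5, 7).
On a 6-cycle, f^6 is the identity, so f^30 = f^0 there (30 ≡ 0 mod 6).
So f^30(2) = 2.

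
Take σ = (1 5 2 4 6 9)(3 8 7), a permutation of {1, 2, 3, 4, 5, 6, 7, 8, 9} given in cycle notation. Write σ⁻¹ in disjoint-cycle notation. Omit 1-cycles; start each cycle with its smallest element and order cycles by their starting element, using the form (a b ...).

The inverse reverses each cycle.
After reversing and putting each cycle's least element first, σ⁻¹ = (1 9 6 4 2 5)(3 7 8).

(1 9 6 4 2 5)(3 7 8)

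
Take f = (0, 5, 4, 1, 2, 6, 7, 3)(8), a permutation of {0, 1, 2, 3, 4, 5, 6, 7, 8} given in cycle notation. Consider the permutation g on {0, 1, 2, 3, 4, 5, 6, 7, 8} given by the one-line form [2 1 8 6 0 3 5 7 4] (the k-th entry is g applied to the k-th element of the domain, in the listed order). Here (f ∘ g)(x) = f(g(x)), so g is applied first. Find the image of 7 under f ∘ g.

(f ∘ g)(7) = f(g(7)). g(7) = 7, then f(7) = 3. So (f ∘ g)(7) = 3.

3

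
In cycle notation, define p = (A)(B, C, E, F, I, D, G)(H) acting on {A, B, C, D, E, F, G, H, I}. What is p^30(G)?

G lies in the 7-cycle (B, C, E, F, I, D, G).
Since the cycle has length 7, p^30 acts on it the same as p^2 (30 mod 7 = 2).
Stepping 2 places around the cycle: G → B → C.

C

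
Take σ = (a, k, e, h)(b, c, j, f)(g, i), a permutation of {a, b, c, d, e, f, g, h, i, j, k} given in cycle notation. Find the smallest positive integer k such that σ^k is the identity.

4

The disjoint cycles have lengths 4, 4, 2, 1.
The order of σ is the least common multiple of its cycle lengths: lcm(4, 4, 2) = 4.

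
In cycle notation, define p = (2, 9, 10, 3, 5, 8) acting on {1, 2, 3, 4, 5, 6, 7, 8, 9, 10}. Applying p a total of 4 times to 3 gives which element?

9

3 lies in the 6-cycle (2, 9, 10, 3, 5, 8).
Stepping 4 places around the cycle: 3 → 5 → 8 → 2 → 9.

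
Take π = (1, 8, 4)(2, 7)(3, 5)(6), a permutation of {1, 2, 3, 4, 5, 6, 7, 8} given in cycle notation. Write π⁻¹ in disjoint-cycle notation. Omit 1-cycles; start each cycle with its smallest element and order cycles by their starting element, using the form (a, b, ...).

(1, 4, 8)(2, 7)(3, 5)

The inverse reverses each cycle.
After reversing and putting each cycle's least element first, π⁻¹ = (1, 4, 8)(2, 7)(3, 5).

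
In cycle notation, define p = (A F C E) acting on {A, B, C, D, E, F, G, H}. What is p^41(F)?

C

F lies in the 4-cycle (A F C E).
Since the cycle has length 4, p^41 acts on it the same as p^1 (41 mod 4 = 1).
Advancing 1 step from F: F → C.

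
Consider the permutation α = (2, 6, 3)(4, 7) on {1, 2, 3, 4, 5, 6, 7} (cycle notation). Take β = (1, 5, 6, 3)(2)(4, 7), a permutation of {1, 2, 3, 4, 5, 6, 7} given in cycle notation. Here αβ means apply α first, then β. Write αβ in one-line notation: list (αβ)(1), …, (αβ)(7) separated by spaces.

5 3 2 4 6 1 7

Chase each element through α then β: 1 → 1 → 5; 2 → 6 → 3; 3 → 2 → 2; 4 → 7 → 4; 5 → 5 → 6; 6 → 3 → 1; 7 → 4 → 7.
So αβ in one-line form is 5 3 2 4 6 1 7.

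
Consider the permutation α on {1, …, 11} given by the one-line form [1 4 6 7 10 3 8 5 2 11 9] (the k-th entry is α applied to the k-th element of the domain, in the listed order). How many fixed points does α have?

The fixed points (elements with α(x) = x) are {1}, so there is 1.

1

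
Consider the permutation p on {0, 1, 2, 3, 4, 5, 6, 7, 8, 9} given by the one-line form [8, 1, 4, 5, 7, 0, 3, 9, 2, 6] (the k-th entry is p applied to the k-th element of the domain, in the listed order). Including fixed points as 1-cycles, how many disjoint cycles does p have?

The cycle decomposition is (0, 8, 2, 4, 7, 9, 6, 3, 5)(1), which has 2 cycles (counting 1-cycles).

2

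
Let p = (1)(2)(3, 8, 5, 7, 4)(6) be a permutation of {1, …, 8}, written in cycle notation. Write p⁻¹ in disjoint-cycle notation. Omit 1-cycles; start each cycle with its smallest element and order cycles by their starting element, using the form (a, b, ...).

(3, 4, 7, 5, 8)

If p sends a → b within a cycle, p⁻¹ sends b → a; equivalently, reverse each cycle.
Reversing each cycle of p and rotating so the smallest element leads gives (3, 4, 7, 5, 8).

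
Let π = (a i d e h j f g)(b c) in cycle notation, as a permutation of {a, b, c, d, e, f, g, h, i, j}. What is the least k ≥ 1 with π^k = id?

8

The cycle type of π is (8, 2).
The order is lcm(8, 2) = 8.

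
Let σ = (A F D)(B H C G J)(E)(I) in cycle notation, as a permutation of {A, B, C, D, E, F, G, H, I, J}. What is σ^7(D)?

A

D lies in the 3-cycle (A F D).
Powers repeat with period 3 on this cycle, and 7 mod 3 = 1, so σ^7(D) = σ^1(D).
Stepping 1 place around the cycle: D → A.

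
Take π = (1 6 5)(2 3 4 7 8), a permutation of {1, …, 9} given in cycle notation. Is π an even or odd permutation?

even

The cycle lengths are 5, 3, 1.
A cycle is odd iff its length is even; π has 0 even-length cycles, so sgn(π) = (−1)^0 and π is even.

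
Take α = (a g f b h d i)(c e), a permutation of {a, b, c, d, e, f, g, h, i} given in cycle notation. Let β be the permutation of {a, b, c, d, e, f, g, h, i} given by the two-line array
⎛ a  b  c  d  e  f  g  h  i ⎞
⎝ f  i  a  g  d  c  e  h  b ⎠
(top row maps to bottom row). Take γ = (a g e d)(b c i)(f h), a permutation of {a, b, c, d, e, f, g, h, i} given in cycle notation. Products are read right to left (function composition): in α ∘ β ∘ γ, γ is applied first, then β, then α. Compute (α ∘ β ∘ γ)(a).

c

Chase a: γ(a) = g; β(g) = e; α(e) = c. Hence (α ∘ β ∘ γ)(a) = c.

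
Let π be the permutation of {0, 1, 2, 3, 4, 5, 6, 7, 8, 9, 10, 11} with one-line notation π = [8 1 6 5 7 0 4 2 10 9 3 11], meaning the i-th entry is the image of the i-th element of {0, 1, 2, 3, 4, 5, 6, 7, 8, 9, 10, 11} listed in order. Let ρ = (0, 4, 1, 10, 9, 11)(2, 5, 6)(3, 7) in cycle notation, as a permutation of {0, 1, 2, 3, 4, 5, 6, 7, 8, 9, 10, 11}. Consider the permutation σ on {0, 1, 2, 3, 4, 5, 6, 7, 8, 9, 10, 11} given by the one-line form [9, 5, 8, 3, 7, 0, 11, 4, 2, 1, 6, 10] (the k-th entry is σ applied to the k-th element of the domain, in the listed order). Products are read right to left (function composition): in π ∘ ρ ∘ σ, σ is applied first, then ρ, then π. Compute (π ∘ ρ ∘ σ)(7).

Apply the permutations in order: σ(7) = 4, then ρ(4) = 1, then π(1) = 1. So (π ∘ ρ ∘ σ)(7) = 1.

1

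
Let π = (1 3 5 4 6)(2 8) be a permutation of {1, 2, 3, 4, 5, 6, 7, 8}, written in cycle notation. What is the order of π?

10

The disjoint cycles have lengths 5, 2, 1.
The order of π is the least common multiple of its cycle lengths: lcm(5, 2) = 10.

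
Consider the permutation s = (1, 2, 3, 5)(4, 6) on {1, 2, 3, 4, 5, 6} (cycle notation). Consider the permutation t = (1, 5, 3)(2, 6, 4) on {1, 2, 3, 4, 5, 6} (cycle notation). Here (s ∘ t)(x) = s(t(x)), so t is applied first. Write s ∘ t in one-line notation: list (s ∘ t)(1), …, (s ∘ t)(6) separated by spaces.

Chase each element through t then s: 1 → 5 → 1; 2 → 6 → 4; 3 → 1 → 2; 4 → 2 → 3; 5 → 3 → 5; 6 → 4 → 6.
So s ∘ t in one-line form is 1 4 2 3 5 6.

1 4 2 3 5 6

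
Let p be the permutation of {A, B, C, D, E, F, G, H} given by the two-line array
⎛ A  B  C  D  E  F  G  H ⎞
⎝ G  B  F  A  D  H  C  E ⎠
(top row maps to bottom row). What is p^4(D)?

F

Tracing D → A → … returns to D after 7 steps, so D lies in a 7-cycle (A, G, C, F, H, E, D).
Stepping 4 places around the cycle: D → A → G → C → F.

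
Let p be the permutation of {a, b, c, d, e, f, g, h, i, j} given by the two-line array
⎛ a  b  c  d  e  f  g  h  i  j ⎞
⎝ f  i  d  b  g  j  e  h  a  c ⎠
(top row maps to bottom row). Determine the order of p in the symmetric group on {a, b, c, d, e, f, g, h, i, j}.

The disjoint-cycle form of p has cycle lengths 7, 2, 1.
The order is lcm(7, 2) = 14.

14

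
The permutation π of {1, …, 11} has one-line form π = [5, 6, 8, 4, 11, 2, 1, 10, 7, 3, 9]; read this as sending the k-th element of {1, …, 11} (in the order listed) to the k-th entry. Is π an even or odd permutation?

In disjoint-cycle form the cycle lengths are 5, 3, 2, 1.
A cycle is odd iff its length is even; π has 1 even-length cycle, so sgn(π) = (−1)^1 and π is odd.

odd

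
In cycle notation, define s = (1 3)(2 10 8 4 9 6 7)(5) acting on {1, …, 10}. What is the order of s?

The cycle type of s is (7, 2, 1).
The order of s is the least common multiple of its cycle lengths: lcm(7, 2) = 14.

14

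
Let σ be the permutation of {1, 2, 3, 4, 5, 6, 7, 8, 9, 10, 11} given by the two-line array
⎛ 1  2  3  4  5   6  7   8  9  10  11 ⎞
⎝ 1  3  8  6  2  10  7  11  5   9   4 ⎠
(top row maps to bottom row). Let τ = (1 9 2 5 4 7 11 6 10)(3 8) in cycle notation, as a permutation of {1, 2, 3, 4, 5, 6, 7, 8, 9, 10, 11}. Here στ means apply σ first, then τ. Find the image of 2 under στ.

8

(στ)(2) = τ(σ(2)). σ(2) = 3, then τ(3) = 8. So (στ)(2) = 8.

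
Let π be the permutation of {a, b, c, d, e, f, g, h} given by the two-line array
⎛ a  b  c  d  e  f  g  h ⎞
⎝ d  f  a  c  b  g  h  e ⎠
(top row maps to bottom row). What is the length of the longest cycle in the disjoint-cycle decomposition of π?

Decomposing into disjoint cycles gives (a d c)(b f g h e); the longest has length 5.

5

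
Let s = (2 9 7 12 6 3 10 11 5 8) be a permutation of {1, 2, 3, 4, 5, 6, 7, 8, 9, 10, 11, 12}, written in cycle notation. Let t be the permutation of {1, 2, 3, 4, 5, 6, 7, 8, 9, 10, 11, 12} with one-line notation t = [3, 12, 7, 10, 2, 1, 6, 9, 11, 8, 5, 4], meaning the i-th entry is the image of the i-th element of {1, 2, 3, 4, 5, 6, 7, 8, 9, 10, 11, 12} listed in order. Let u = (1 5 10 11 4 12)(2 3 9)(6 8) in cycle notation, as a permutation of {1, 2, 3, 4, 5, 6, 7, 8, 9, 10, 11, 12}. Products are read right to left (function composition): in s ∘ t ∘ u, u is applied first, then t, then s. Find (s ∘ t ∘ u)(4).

4

Apply the permutations in order: u(4) = 12, then t(12) = 4, then s(4) = 4. So (s ∘ t ∘ u)(4) = 4.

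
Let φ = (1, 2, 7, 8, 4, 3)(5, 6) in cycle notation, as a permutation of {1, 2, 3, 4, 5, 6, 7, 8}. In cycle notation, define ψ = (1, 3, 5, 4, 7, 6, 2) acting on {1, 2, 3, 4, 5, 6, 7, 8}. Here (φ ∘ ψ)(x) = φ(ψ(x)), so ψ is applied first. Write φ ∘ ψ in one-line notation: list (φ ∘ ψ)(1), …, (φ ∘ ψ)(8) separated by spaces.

(φ ∘ ψ)(x) = φ(ψ(x)). Computing each image: φ(ψ(1)) = φ(3) = 1, φ(ψ(2)) = φ(1) = 2, φ(ψ(3)) = φ(5) = 6, φ(ψ(4)) = φ(7) = 8, φ(ψ(5)) = φ(4) = 3, φ(ψ(6)) = φ(2) = 7, φ(ψ(7)) = φ(6) = 5, φ(ψ(8)) = φ(8) = 4.
Hence φ ∘ ψ = [1 2 6 8 3 7 5 4].

1 2 6 8 3 7 5 4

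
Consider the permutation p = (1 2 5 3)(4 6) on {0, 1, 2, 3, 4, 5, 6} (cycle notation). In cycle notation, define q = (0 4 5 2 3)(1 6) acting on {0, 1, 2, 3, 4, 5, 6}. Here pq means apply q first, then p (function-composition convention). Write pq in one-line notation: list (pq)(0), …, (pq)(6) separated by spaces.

Chase each element through q then p: 0 → 4 → 6; 1 → 6 → 4; 2 → 3 → 1; 3 → 0 → 0; 4 → 5 → 3; 5 → 2 → 5; 6 → 1 → 2.
So pq in one-line form is 6 4 1 0 3 5 2.

6 4 1 0 3 5 2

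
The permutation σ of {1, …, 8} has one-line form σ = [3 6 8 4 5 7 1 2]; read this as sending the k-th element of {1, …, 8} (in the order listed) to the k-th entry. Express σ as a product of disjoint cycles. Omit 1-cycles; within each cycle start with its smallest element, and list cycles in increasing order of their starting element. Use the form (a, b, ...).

(1, 3, 8, 2, 6, 7)

From 1: 1 → 3 → 8 → 2 → 6 → 7 → 1, closing the cycle (1, 3, 8, 2, 6, 7).
Repeating from the next unused element and collecting all non-trivial cycles gives (1, 3, 8, 2, 6, 7).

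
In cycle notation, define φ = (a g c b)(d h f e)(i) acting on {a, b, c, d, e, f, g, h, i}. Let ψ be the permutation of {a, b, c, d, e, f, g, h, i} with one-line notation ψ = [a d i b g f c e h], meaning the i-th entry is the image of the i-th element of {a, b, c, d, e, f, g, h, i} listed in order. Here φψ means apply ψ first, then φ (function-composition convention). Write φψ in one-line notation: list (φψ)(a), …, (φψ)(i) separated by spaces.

g h i a c e b d f

(φψ)(x) = φ(ψ(x)). Computing each image: φ(ψ(a)) = φ(a) = g, φ(ψ(b)) = φ(d) = h, φ(ψ(c)) = φ(i) = i, φ(ψ(d)) = φ(b) = a, φ(ψ(e)) = φ(g) = c, φ(ψ(f)) = φ(f) = e, φ(ψ(g)) = φ(c) = b, φ(ψ(h)) = φ(e) = d, φ(ψ(i)) = φ(h) = f.
Hence φψ = [g h i a c e b d f].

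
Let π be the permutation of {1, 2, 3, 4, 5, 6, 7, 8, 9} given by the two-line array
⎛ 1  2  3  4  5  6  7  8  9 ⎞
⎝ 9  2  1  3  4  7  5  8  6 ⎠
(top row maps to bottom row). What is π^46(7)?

1

Tracing 7 → 5 → … returns to 7 after 7 steps, so 7 lies in a 7-cycle (1 9 6 7 5 4 3).
On a 7-cycle, π^7 is the identity, so π^46 = π^4 there (46 ≡ 4 mod 7).
Stepping 4 places around the cycle: 7 → 5 → 4 → 3 → 1.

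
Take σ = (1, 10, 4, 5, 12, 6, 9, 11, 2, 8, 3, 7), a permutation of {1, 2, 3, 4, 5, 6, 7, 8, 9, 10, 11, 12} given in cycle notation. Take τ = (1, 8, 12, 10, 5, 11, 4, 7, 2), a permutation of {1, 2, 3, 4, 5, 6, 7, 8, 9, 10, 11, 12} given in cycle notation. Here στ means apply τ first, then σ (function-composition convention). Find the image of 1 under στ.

3

(στ)(1) = σ(τ(1)). τ(1) = 8, then σ(8) = 3. So (στ)(1) = 3.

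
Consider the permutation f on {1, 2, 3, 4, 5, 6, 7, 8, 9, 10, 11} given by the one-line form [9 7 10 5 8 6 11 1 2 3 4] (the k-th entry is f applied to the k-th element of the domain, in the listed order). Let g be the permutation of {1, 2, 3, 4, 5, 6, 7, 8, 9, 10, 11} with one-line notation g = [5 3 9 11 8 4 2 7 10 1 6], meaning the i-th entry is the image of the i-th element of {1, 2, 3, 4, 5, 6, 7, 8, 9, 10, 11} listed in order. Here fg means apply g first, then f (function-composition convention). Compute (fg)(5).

g(5) = 8, then f(8) = 1; composing gives (fg)(5) = 1.

1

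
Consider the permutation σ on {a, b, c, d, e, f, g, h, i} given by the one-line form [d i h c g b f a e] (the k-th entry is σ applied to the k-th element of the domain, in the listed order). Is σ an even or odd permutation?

odd

In disjoint-cycle form the cycle lengths are 5, 4.
A cycle of length ℓ contributes ℓ−1 transpositions, so σ is a product of 4 + 3 = 7 transpositions — odd.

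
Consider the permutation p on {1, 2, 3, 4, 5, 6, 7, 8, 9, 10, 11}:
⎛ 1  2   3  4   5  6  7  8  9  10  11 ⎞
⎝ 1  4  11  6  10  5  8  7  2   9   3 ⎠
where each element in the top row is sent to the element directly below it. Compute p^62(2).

Tracing 2 → 4 → … returns to 2 after 6 steps, so 2 lies in a 6-cycle (2 4 6 5 10 9).
Since the cycle has length 6, p^62 acts on it the same as p^2 (62 mod 6 = 2).
Advancing 2 steps from 2: 2 → 4 → 6.

6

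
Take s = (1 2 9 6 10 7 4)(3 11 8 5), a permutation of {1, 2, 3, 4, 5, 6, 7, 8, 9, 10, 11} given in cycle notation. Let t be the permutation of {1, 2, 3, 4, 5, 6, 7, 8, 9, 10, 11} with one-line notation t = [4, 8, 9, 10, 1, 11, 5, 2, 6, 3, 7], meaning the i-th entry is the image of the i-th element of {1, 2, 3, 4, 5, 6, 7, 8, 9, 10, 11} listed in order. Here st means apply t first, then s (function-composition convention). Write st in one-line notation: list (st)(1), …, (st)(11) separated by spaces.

(st)(x) = s(t(x)). Computing each image: s(t(1)) = s(4) = 1, s(t(2)) = s(8) = 5, s(t(3)) = s(9) = 6, s(t(4)) = s(10) = 7, s(t(5)) = s(1) = 2, s(t(6)) = s(11) = 8, s(t(7)) = s(5) = 3, s(t(8)) = s(2) = 9, s(t(9)) = s(6) = 10, s(t(10)) = s(3) = 11, s(t(11)) = s(7) = 4.
Hence st = [1 5 6 7 2 8 3 9 10 11 4].

1 5 6 7 2 8 3 9 10 11 4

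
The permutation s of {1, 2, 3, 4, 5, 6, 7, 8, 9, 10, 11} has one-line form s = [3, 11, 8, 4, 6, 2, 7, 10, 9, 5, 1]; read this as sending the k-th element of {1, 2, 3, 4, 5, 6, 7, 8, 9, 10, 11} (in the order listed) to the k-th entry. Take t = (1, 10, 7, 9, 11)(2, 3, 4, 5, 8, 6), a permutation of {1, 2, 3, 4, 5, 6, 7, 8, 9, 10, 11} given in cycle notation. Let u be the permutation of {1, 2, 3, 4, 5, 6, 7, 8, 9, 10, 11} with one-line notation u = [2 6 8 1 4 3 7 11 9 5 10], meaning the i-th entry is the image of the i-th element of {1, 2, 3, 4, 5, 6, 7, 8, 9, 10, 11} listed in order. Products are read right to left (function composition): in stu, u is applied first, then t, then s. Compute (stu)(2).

Chase 2: u(2) = 6; t(6) = 2; s(2) = 11. Hence (stu)(2) = 11.

11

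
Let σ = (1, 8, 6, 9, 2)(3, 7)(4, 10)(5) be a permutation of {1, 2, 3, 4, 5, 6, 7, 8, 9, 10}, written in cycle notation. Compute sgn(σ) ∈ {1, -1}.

1

The cycle lengths are 5, 2, 2, 1.
A cycle is odd iff its length is even; σ has 2 even-length cycles, so sgn(σ) = (−1)^2 and σ is even.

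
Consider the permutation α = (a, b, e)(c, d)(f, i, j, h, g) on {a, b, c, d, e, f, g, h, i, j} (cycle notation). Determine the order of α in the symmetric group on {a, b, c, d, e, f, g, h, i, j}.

The disjoint cycles have lengths 5, 3, 2.
Since disjoint cycles commute, ord(α) = lcm(5, 3, 2) = 30.

30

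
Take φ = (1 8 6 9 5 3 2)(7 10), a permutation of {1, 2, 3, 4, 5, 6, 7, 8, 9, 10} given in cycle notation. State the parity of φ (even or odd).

odd

The cycle lengths are 7, 2, 1.
A cycle of length ℓ contributes ℓ−1 transpositions, so φ is a product of 6 + 1 = 7 transpositions — odd.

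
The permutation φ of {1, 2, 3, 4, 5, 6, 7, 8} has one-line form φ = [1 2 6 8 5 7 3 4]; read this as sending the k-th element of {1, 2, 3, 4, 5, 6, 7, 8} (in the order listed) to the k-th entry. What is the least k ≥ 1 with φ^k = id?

Decomposing into disjoint cycles gives cycle lengths 3, 2, 1, 1, 1.
The order of φ is the least common multiple of its cycle lengths: lcm(3, 2) = 6.

6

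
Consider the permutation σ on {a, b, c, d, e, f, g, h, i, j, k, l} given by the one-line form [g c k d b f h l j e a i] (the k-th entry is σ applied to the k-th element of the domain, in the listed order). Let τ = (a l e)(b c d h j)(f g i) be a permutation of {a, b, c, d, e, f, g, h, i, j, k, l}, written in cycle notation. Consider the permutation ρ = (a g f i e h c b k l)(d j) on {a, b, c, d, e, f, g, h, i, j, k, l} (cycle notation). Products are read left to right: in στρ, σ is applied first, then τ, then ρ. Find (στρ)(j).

g

(στρ)(j) = ρ(τ(σ(j))). σ(j) = e, then τ(e) = a, then ρ(a) = g, so the result is g.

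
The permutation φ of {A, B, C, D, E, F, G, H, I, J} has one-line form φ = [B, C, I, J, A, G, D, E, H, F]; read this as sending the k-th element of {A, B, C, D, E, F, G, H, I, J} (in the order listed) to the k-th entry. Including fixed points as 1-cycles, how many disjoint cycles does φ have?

2

The cycle decomposition is (A, B, C, I, H, E)(D, J, F, G), which has 2 cycles (counting 1-cycles).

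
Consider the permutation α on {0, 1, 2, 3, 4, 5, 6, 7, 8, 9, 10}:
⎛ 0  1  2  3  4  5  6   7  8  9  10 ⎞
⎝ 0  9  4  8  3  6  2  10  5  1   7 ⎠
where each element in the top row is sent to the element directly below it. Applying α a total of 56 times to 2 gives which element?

Tracing 2 → 4 → … returns to 2 after 6 steps, so 2 lies in a 6-cycle (2, 4, 3, 8, 5, 6).
On a 6-cycle, α^6 is the identity, so α^56 = α^2 there (56 ≡ 2 mod 6).
Advancing 2 steps from 2: 2 → 4 → 3.

3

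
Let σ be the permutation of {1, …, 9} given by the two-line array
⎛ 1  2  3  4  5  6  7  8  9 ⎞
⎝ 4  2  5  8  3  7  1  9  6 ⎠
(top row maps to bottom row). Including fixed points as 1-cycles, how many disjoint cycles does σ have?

3

The cycle decomposition is (1, 4, 8, 9, 6, 7)(2)(3, 5), which has 3 cycles (counting 1-cycles).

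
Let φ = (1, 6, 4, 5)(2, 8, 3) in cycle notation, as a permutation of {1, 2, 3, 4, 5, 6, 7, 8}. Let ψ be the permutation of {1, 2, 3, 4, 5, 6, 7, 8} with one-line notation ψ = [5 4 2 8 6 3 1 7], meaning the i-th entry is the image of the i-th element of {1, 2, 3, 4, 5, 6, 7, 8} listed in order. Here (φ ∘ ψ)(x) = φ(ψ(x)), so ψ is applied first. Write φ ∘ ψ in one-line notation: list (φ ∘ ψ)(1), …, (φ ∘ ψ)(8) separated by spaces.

(φ ∘ ψ)(x) = φ(ψ(x)). Computing each image: φ(ψ(1)) = φ(5) = 1, φ(ψ(2)) = φ(4) = 5, φ(ψ(3)) = φ(2) = 8, φ(ψ(4)) = φ(8) = 3, φ(ψ(5)) = φ(6) = 4, φ(ψ(6)) = φ(3) = 2, φ(ψ(7)) = φ(1) = 6, φ(ψ(8)) = φ(7) = 7.
Hence φ ∘ ψ = [1 5 8 3 4 2 6 7].

1 5 8 3 4 2 6 7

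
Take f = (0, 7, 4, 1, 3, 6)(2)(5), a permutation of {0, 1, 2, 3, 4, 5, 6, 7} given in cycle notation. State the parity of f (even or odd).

The cycle lengths are 6, 1, 1.
A cycle is odd iff its length is even; f has 1 even-length cycle, so sgn(f) = (−1)^1 and f is odd.

odd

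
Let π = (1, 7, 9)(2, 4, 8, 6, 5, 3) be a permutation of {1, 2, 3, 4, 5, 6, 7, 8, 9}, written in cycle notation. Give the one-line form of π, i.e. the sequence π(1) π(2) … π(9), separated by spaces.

Reading each image from the cycles: 1→7, 2→4, 3→2, 4→8, 5→3, 6→5, 7→9, 8→6, 9→1.
So the one-line form is 7 4 2 8 3 5 9 6 1.

7 4 2 8 3 5 9 6 1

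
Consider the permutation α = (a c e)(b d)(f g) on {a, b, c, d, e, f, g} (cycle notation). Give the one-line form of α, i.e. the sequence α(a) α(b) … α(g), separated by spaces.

c d e b a g f

Image by image: a↦c, b↦d, c↦e, d↦b, e↦a, f↦g, g↦f.
So the one-line form is c d e b a g f.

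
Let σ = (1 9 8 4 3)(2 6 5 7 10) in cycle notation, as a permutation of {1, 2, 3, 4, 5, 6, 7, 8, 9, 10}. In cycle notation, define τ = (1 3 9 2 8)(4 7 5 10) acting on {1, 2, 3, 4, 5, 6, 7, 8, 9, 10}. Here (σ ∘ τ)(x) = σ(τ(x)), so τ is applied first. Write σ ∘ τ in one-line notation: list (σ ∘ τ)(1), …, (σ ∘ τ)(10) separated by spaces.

1 4 8 10 2 5 7 9 6 3

Chase each element through τ then σ: 1 → 3 → 1; 2 → 8 → 4; 3 → 9 → 8; 4 → 7 → 10; 5 → 10 → 2; 6 → 6 → 5; 7 → 5 → 7; 8 → 1 → 9; 9 → 2 → 6; 10 → 4 → 3.
So σ ∘ τ in one-line form is 1 4 8 10 2 5 7 9 6 3.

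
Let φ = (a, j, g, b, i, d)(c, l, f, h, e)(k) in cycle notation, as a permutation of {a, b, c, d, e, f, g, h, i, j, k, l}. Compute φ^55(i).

i lies in the 6-cycle (a, j, g, b, i, d).
Since the cycle has length 6, φ^55 acts on it the same as φ^1 (55 mod 6 = 1).
Stepping 1 place around the cycle: i → d.

d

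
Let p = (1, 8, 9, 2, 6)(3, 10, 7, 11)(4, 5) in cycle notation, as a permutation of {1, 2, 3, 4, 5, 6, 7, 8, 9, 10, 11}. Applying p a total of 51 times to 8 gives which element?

8 lies in the 5-cycle (1, 8, 9, 2, 6).
Powers repeat with period 5 on this cycle, and 51 mod 5 = 1, so p^51(8) = p^1(8).
Advancing 1 step from 8: 8 → 9.

9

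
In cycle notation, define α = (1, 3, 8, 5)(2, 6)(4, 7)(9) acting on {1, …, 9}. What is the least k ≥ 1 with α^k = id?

4

The cycle type of α is (4, 2, 2, 1).
The order of α is the least common multiple of its cycle lengths: lcm(4, 2, 2) = 4.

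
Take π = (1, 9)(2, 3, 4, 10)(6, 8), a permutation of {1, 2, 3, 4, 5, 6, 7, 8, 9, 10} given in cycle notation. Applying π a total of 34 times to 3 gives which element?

3 lies in the 4-cycle (2, 3, 4, 10).
Since the cycle has length 4, π^34 acts on it the same as π^2 (34 mod 4 = 2).
Stepping 2 places around the cycle: 3 → 4 → 10.

10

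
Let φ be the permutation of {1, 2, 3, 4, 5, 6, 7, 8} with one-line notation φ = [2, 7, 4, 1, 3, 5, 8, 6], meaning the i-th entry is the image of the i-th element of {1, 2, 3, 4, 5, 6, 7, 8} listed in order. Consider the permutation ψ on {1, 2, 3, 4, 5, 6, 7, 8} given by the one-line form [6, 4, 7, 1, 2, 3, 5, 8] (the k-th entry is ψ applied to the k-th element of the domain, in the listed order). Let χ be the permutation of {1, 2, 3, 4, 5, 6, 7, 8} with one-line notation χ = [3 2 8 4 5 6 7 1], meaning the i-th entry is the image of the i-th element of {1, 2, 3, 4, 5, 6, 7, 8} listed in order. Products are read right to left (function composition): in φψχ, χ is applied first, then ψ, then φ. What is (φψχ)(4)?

2

Apply the permutations in order: χ(4) = 4, then ψ(4) = 1, then φ(1) = 2. So (φψχ)(4) = 2.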